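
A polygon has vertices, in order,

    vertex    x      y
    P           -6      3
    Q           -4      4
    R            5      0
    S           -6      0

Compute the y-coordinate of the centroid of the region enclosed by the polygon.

109/75

Apply the surveyor's formula. First the cross-terms c_i = x_i·y_{i+1} − x_{i+1}·y_i:
  -12, -20, 0, -18  ⇒  2A = -50, A = -25.
Then Σ (y_i + y_{i+1})·c_i = -218, so ȳ = -218 / (6·(-25)) = 109/75.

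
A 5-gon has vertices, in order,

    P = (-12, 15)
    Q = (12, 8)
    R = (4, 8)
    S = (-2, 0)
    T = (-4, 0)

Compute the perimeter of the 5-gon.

|PQ| = √((24)² + (-7)²) = √625 = 25
|QR| = √((-8)² + (0)²) = √64 = 8
|RS| = √((-6)² + (-8)²) = √100 = 10
|ST| = √((-2)² + (0)²) = √4 = 2
|TP| = √((-8)² + (15)²) = √289 = 17
Perimeter = 25 + 8 + 10 + 2 + 17 = 62.

62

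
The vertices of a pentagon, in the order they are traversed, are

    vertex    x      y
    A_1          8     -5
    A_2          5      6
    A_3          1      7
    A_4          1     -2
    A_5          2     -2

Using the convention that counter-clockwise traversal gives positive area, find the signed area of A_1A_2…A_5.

50.5

Apply the surveyor's formula: 2A = Σ (x_i·y_{i+1} − x_{i+1}·y_i), indices taken mod 5.
A_1→A_2: (8)(6) − (5)(-5) = 73
A_2→A_3: (5)(7) − (1)(6) = 29
A_3→A_4: (1)(-2) − (1)(7) = -9
A_4→A_5: (1)(-2) − (2)(-2) = 2
A_5→A_1: (2)(-5) − (8)(-2) = 6
Σ = 101
Signed area = Σ/2 = 50.5 (positive ⇒ counter-clockwise traversal).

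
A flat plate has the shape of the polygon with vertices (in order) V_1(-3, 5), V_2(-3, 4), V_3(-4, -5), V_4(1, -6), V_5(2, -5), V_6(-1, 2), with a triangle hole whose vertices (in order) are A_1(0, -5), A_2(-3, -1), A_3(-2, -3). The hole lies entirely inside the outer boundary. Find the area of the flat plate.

34

Outer boundary:
Apply the surveyor's formula: 2A = Σ (x_i·y_{i+1} − x_{i+1}·y_i), indices taken mod 6.
V_1→V_2: (-3)(4) − (-3)(5) = 3
V_2→V_3: (-3)(-5) − (-4)(4) = 31
V_3→V_4: (-4)(-6) − (1)(-5) = 29
V_4→V_5: (1)(-5) − (2)(-6) = 7
V_5→V_6: (2)(2) − (-1)(-5) = -1
V_6→V_1: (-1)(5) − (-3)(2) = 1
Σ = 70
Area = |Σ|/2 = 35.
Hole:
Apply the surveyor's formula: 2A = Σ (x_i·y_{i+1} − x_{i+1}·y_i), indices taken mod 3.
A_1→A_2: (0)(-1) − (-3)(-5) = -15
A_2→A_3: (-3)(-3) − (-2)(-1) = 7
A_3→A_1: (-2)(-5) − (0)(-3) = 10
Σ = 2
Area = |Σ|/2 = 1.
Net area = 35 − 1 = 34.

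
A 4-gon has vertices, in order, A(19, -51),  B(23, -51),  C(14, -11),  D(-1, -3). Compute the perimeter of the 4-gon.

|AB| = √((4)² + (0)²) = √16 = 4
|BC| = √((-9)² + (40)²) = √1681 = 41
|CD| = √((-15)² + (8)²) = √289 = 17
|DA| = √((20)² + (-48)²) = √2704 = 52
Perimeter = 4 + 41 + 17 + 52 = 114.

114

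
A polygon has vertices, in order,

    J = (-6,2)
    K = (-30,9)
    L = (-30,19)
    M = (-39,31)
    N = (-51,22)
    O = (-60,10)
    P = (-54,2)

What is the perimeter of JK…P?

138

|JK| = √((-24)² + (7)²) = √625 = 25
|KL| = √((0)² + (10)²) = √100 = 10
|LM| = √((-9)² + (12)²) = √225 = 15
|MN| = √((-12)² + (-9)²) = √225 = 15
|NO| = √((-9)² + (-12)²) = √225 = 15
|OP| = √((6)² + (-8)²) = √100 = 10
|PJ| = √((48)² + (0)²) = √2304 = 48
Perimeter = 25 + 10 + 15 + 15 + 15 + 10 + 48 = 138.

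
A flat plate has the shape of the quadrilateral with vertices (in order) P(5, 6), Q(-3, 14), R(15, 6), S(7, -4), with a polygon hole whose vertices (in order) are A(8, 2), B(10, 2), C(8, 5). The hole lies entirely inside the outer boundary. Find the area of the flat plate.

Outer boundary:
Σ = (88) + (-228) + (-102) + (62) = -180
Area = |Σ|/2 = 90.
Hole:
Apply the shoelace (surveyor's) formula: 2A = Σ (x_i·y_{i+1} − x_{i+1}·y_i), indices taken mod 3.
Cross-terms: -4, 34, -24  ⇒  Σ = 6
Area = |Σ|/2 = 3.
Net area = 90 − 3 = 87.

87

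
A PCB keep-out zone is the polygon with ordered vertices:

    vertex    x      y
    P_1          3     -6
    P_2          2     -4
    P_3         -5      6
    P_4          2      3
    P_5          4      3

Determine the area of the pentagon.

Σ = (0) + (-8) + (-27) + (-6) + (-33) = -74
Area = |Σ|/2 = 37.

37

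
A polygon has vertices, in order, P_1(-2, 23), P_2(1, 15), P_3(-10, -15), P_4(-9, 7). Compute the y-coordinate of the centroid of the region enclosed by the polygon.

1541/237

Apply the surveyor's formula. First the cross-terms c_i = x_i·y_{i+1} − x_{i+1}·y_i:
  -53, 135, -205, -193  ⇒  2A = -316, A = -158.
Then Σ (y_i + y_{i+1})·c_i = -6164, so ȳ = -6164 / (6·(-158)) = 1541/237.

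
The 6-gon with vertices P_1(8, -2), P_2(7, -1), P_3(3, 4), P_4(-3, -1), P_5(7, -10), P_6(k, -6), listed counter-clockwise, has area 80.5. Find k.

9

The doubled signed area Σ (x_i y_{i+1} − x_{i+1} y_i) is linear in k.
With k=0 it equals 89; the coefficient of k is 8 (from the two edges through P_6).
So 8·k + 89 = 2·80.5 = 161 ⇒ k = 9.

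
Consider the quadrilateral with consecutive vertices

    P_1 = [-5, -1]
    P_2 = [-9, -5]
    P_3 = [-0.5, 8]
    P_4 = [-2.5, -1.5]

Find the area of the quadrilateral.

21.375

Apply the shoelace formula: 2A = Σ (x_i·y_{i+1} − x_{i+1}·y_i), indices taken mod 4.
Σ = (16) + (-74.5) + (20.75) + (-5) = -42.75
Area = |Σ|/2 = 21.375.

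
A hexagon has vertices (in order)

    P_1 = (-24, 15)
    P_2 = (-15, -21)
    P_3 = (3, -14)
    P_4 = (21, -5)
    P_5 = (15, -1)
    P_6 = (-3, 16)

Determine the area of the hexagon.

Cross-terms: 729, 273, 279, 54, 237, 339  ⇒  Σ = 1911
Area = |Σ|/2 = 955.5.

955.5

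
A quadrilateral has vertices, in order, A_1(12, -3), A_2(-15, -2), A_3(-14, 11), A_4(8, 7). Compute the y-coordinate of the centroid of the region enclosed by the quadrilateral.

Apply the shoelace formula. First the cross-terms c_i = x_i·y_{i+1} − x_{i+1}·y_i:
  -69, -193, -186, -108  ⇒  2A = -556, A = -278.
Then Σ (y_i + y_{i+1})·c_i = -5172, so ȳ = -5172 / (6·(-278)) = 431/139.

431/139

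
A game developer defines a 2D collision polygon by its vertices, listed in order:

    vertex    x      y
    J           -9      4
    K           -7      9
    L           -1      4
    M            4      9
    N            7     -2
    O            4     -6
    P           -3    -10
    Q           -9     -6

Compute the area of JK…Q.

Σ = (-53) + (-19) + (-25) + (-71) + (-34) + (-58) + (-72) + (-90) = -422
Area = |Σ|/2 = 211.

211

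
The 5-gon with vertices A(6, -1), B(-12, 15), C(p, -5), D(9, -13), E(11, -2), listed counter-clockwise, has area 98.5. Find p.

Write out the shoelace sum; only the two edges meeting at C involve p:
2·Area = [((-12)·(-5) − p·15) + (p·(-13) − 9·(-5))] + 204
       = -28·p + 309 = 197
⇒ p = 4.

4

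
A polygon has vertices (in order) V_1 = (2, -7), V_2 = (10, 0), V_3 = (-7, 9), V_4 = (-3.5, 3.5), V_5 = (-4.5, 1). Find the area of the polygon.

104.375

Apply the shoelace formula: 2A = Σ (x_i·y_{i+1} − x_{i+1}·y_i), indices taken mod 5.
V_1→V_2: (2)(0) − (10)(-7) = 70
V_2→V_3: (10)(9) − (-7)(0) = 90
V_3→V_4: (-7)(3.5) − (-3.5)(9) = 7
V_4→V_5: (-3.5)(1) − (-4.5)(3.5) = 12.25
V_5→V_1: (-4.5)(-7) − (2)(1) = 29.5
Σ = 208.75
Area = |Σ|/2 = 104.375.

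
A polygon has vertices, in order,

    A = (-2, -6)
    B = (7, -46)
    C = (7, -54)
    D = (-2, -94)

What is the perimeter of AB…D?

178

|AB| = √((9)² + (-40)²) = √1681 = 41
|BC| = √((0)² + (-8)²) = √64 = 8
|CD| = √((-9)² + (-40)²) = √1681 = 41
|DA| = √((0)² + (88)²) = √7744 = 88
Perimeter = 41 + 8 + 41 + 88 = 178.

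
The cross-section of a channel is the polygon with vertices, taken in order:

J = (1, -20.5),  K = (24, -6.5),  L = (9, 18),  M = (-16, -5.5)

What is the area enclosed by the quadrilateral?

Apply the surveyor's formula: 2A = Σ (x_i·y_{i+1} − x_{i+1}·y_i), indices taken mod 4.
J→K: (1)(-6.5) − (24)(-20.5) = 485.5
K→L: (24)(18) − (9)(-6.5) = 490.5
L→M: (9)(-5.5) − (-16)(18) = 238.5
M→J: (-16)(-20.5) − (1)(-5.5) = 333.5
Σ = 1548
Area = |Σ|/2 = 774.

774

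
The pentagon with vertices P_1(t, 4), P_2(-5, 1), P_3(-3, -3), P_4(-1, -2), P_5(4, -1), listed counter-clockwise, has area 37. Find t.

4

The doubled signed area Σ (x_i y_{i+1} − x_{i+1} y_i) is linear in t.
With t=0 it equals 66; the coefficient of t is 2 (from the two edges through P_1).
So 2·t + 66 = 2·37 = 74 ⇒ t = 4.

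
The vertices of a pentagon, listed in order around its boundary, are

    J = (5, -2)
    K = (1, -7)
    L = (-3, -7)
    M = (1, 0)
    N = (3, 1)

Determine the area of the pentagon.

32

Σ = (-33) + (-28) + (7) + (1) + (-11) = -64
Area = |Σ|/2 = 32.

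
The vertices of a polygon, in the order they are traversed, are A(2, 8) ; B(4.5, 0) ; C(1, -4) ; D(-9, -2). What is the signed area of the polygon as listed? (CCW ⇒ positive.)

-80

A→B: (2)(0) − (4.5)(8) = -36
B→C: (4.5)(-4) − (1)(0) = -18
C→D: (1)(-2) − (-9)(-4) = -38
D→A: (-9)(8) − (2)(-2) = -68
Σ = -160
Signed area = Σ/2 = -80 (negative ⇒ clockwise traversal).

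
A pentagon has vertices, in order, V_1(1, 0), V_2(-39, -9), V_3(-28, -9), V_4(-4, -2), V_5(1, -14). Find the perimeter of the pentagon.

|V_1V_2| = √((-40)² + (-9)²) = √1681 = 41
|V_2V_3| = √((11)² + (0)²) = √121 = 11
|V_3V_4| = √((24)² + (7)²) = √625 = 25
|V_4V_5| = √((5)² + (-12)²) = √169 = 13
|V_5V_1| = √((0)² + (14)²) = √196 = 14
Perimeter = 41 + 11 + 25 + 13 + 14 = 104.

104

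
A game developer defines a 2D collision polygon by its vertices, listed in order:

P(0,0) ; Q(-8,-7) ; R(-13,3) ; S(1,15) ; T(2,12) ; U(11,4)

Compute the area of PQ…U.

227.5

Σ = (0) + (-115) + (-198) + (-18) + (-124) + (0) = -455
Area = |Σ|/2 = 227.5.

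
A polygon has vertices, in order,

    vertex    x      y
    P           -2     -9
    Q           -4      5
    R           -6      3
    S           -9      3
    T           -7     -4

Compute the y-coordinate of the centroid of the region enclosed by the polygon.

Apply the surveyor's formula. First the cross-terms c_i = x_i·y_{i+1} − x_{i+1}·y_i:
  -46, 18, 9, 57, 55  ⇒  2A = 93, A = 46.5.
Then Σ (y_i + y_{i+1})·c_i = -390, so ȳ = -390 / (6·46.5) = -130/93.

-130/93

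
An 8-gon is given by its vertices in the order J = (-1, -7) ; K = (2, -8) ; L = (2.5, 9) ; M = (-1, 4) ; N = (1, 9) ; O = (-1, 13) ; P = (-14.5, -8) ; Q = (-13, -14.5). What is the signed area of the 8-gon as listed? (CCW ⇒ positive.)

Σ = (22) + (38) + (19) + (-13) + (22) + (196.5) + (106.25) + (76.5) = 467.25
Signed area = Σ/2 = 233.625 (positive ⇒ counter-clockwise traversal).

233.625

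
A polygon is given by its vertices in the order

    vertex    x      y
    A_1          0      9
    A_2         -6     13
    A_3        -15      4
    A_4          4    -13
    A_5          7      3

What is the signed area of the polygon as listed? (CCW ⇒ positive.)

285

Apply the surveyor's formula: 2A = Σ (x_i·y_{i+1} − x_{i+1}·y_i), indices taken mod 5.
Σ = (54) + (171) + (179) + (103) + (63) = 570
Signed area = Σ/2 = 285 (positive ⇒ counter-clockwise traversal).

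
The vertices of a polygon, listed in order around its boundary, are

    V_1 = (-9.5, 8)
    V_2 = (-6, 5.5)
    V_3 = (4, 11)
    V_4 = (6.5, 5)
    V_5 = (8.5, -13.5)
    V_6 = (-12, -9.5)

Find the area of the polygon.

351.5

Σ = (-4.25) + (-88) + (-51.5) + (-130.25) + (-242.75) + (-186.25) = -703
Area = |Σ|/2 = 351.5.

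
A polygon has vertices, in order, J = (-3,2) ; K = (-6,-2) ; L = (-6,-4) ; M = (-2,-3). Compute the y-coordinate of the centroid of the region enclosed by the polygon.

Apply the shoelace (surveyor's) formula. First the cross-terms c_i = x_i·y_{i+1} − x_{i+1}·y_i:
  18, 12, 10, -13  ⇒  2A = 27, A = 13.5.
Then Σ (y_i + y_{i+1})·c_i = -129, so ȳ = -129 / (6·13.5) = -43/27.

-43/27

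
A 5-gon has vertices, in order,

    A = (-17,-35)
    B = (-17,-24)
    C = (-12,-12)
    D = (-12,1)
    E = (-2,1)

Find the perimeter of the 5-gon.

|AB| = √((0)² + (11)²) = √121 = 11
|BC| = √((5)² + (12)²) = √169 = 13
|CD| = √((0)² + (13)²) = √169 = 13
|DE| = √((10)² + (0)²) = √100 = 10
|EA| = √((-15)² + (-36)²) = √1521 = 39
Perimeter = 11 + 13 + 13 + 10 + 39 = 86.

86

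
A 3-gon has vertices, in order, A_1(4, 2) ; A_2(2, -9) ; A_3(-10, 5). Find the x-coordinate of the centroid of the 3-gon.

-4/3

Apply the shoelace formula. First the cross-terms c_i = x_i·y_{i+1} − x_{i+1}·y_i:
  -40, -80, -40  ⇒  2A = -160, A = -80.
Then Σ (x_i + x_{i+1})·c_i = 640, so x̄ = 640 / (6·(-80)) = -4/3.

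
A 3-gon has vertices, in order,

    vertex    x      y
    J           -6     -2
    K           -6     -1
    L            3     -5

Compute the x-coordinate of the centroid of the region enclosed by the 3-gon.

-3

Apply Gauss's area formula. First the cross-terms c_i = x_i·y_{i+1} − x_{i+1}·y_i:
  -6, 33, -36  ⇒  2A = -9, A = -4.5.
Then Σ (x_i + x_{i+1})·c_i = 81, so x̄ = 81 / (6·(-4.5)) = -3.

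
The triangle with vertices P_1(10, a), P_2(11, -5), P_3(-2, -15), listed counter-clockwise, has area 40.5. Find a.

Write out the shoelace sum; only the two edges meeting at P_1 involve a:
2·Area = [((-2)·a − 10·(-15)) + (10·(-5) − 11·a)] + -175
       = -13·a + -75 = 81
⇒ a = -12.

-12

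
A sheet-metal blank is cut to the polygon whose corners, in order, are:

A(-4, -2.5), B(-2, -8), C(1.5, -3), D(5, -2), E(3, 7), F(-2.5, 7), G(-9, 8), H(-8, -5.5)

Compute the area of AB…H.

Cross-terms: 27, 18, 12, 41, 38.5, 43, 113.5, -2  ⇒  Σ = 291
Area = |Σ|/2 = 145.5.

145.5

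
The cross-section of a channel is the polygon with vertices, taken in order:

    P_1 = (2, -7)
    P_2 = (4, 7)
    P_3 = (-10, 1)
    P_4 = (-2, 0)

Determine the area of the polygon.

Apply the surveyor's formula: 2A = Σ (x_i·y_{i+1} − x_{i+1}·y_i), indices taken mod 4.
Σ = (42) + (74) + (2) + (14) = 132
Area = |Σ|/2 = 66.

66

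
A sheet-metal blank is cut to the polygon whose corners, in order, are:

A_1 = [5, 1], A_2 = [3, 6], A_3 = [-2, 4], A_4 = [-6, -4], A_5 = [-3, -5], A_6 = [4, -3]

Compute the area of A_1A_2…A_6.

Apply the shoelace formula: 2A = Σ (x_i·y_{i+1} − x_{i+1}·y_i), indices taken mod 6.
Σ = (27) + (24) + (32) + (18) + (29) + (19) = 149
Area = |Σ|/2 = 74.5.

74.5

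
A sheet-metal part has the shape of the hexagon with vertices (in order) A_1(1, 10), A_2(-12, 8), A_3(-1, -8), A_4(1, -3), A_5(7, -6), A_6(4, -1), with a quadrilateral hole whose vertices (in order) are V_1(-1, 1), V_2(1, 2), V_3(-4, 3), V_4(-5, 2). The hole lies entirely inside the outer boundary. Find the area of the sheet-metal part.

152

Outer boundary:
Σ = (128) + (104) + (11) + (15) + (17) + (41) = 316
Area = |Σ|/2 = 158.
Hole:
Apply the shoelace formula: 2A = Σ (x_i·y_{i+1} − x_{i+1}·y_i), indices taken mod 4.
Σ = (-3) + (11) + (7) + (-3) = 12
Area = |Σ|/2 = 6.
Net area = 158 − 6 = 152.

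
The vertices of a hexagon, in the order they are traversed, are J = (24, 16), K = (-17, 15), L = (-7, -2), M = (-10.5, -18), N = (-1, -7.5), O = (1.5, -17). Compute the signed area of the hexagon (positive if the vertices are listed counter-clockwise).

698.5

Apply the surveyor's formula: 2A = Σ (x_i·y_{i+1} − x_{i+1}·y_i), indices taken mod 6.
Σ = (632) + (139) + (105) + (60.75) + (28.25) + (432) = 1397
Signed area = Σ/2 = 698.5 (positive ⇒ counter-clockwise traversal).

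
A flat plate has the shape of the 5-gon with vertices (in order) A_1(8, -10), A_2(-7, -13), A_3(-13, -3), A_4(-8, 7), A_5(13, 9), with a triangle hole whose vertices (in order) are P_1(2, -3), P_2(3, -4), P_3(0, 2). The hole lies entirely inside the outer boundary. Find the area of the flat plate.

Outer boundary:
Apply the shoelace (surveyor's) formula: 2A = Σ (x_i·y_{i+1} − x_{i+1}·y_i), indices taken mod 5.
Σ = (-174) + (-148) + (-115) + (-163) + (-202) = -802
Area = |Σ|/2 = 401.
Hole:
Apply Gauss's area formula: 2A = Σ (x_i·y_{i+1} − x_{i+1}·y_i), indices taken mod 3.
Σ = (1) + (6) + (-4) = 3
Area = |Σ|/2 = 1.5.
Net area = 401 − 1.5 = 399.5.

399.5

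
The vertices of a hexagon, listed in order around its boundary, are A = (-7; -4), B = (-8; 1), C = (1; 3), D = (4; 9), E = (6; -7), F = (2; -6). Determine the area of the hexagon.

Σ = (-39) + (-25) + (-3) + (-82) + (-22) + (-50) = -221
Area = |Σ|/2 = 110.5.

110.5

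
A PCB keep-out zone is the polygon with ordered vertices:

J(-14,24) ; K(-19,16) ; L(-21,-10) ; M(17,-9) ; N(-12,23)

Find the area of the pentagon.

Σ = (232) + (526) + (359) + (283) + (34) = 1434
Area = |Σ|/2 = 717.

717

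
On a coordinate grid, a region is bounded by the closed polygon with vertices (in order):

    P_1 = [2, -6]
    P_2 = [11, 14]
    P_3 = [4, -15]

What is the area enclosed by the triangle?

Cross-terms: 94, -221, 6  ⇒  Σ = -121
Area = |Σ|/2 = 60.5.

60.5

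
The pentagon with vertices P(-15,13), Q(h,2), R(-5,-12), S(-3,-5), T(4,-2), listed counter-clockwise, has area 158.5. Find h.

Write out the shoelace sum; only the two edges meeting at Q involve h:
2·Area = [((-15)·2 − h·13) + (h·(-12) − (-5)·2)] + 37
       = -25·h + 17 = 317
⇒ h = -12.

-12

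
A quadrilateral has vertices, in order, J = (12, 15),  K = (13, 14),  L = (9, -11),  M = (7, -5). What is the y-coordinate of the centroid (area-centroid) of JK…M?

Apply the surveyor's formula. First the cross-terms c_i = x_i·y_{i+1} − x_{i+1}·y_i:
  -27, -269, 32, 165  ⇒  2A = -99, A = -49.5.
Then Σ (y_i + y_{i+1})·c_i = -452, so ȳ = -452 / (6·(-49.5)) = 452/297.

452/297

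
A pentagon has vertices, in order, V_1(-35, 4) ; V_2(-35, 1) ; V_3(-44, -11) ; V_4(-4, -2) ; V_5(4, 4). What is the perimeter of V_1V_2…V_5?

|V_1V_2| = √((0)² + (-3)²) = √9 = 3
|V_2V_3| = √((-9)² + (-12)²) = √225 = 15
|V_3V_4| = √((40)² + (9)²) = √1681 = 41
|V_4V_5| = √((8)² + (6)²) = √100 = 10
|V_5V_1| = √((-39)² + (0)²) = √1521 = 39
Perimeter = 3 + 15 + 41 + 10 + 39 = 108.

108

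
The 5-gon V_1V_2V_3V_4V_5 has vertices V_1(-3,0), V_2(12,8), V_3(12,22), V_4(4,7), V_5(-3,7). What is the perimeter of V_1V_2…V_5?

|V_1V_2| = √((15)² + (8)²) = √289 = 17
|V_2V_3| = √((0)² + (14)²) = √196 = 14
|V_3V_4| = √((-8)² + (-15)²) = √289 = 17
|V_4V_5| = √((-7)² + (0)²) = √49 = 7
|V_5V_1| = √((0)² + (-7)²) = √49 = 7
Perimeter = 17 + 14 + 17 + 7 + 7 = 62.

62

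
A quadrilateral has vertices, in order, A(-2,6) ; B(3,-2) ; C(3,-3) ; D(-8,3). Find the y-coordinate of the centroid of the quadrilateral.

Apply the shoelace formula. First the cross-terms c_i = x_i·y_{i+1} − x_{i+1}·y_i:
  -14, -3, -15, -42  ⇒  2A = -74, A = -37.
Then Σ (y_i + y_{i+1})·c_i = -419, so ȳ = -419 / (6·(-37)) = 419/222.

419/222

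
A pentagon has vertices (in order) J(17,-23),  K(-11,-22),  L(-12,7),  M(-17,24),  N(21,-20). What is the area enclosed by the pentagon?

722

Apply the shoelace (surveyor's) formula: 2A = Σ (x_i·y_{i+1} − x_{i+1}·y_i), indices taken mod 5.
Σ = (-627) + (-341) + (-169) + (-164) + (-143) = -1444
Area = |Σ|/2 = 722.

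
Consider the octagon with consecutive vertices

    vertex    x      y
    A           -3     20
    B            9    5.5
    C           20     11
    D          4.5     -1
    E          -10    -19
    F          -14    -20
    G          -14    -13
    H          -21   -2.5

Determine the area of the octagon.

Apply Gauss's area formula: 2A = Σ (x_i·y_{i+1} − x_{i+1}·y_i), indices taken mod 8.
Σ = (-196.5) + (-11) + (-69.5) + (-95.5) + (-66) + (-98) + (-238) + (-427.5) = -1202
Area = |Σ|/2 = 601.

601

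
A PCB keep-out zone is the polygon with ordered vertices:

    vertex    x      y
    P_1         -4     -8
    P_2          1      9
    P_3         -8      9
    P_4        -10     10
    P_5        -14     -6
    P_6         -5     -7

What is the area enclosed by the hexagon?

171.5

Apply the shoelace (surveyor's) formula: 2A = Σ (x_i·y_{i+1} − x_{i+1}·y_i), indices taken mod 6.
Σ = (-28) + (81) + (10) + (200) + (68) + (12) = 343
Area = |Σ|/2 = 171.5.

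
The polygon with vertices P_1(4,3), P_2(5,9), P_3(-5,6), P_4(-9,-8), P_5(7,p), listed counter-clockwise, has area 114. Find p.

3

The doubled signed area Σ (x_i y_{i+1} − x_{i+1} y_i) is linear in p.
With p=0 it equals 267; the coefficient of p is -13 (from the two edges through P_5).
So -13·p + 267 = 2·114 = 228 ⇒ p = 3.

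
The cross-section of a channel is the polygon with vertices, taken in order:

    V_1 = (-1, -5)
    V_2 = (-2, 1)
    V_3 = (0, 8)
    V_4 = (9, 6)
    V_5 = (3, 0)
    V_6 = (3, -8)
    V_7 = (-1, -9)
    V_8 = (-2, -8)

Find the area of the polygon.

92

Σ = (-11) + (-16) + (-72) + (-18) + (-24) + (-35) + (-10) + (2) = -184
Area = |Σ|/2 = 92.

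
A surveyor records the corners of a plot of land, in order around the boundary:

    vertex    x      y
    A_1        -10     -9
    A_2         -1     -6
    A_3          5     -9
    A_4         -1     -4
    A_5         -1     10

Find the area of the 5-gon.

78

Cross-terms: 51, 39, -29, -14, 109  ⇒  Σ = 156
Area = |Σ|/2 = 78.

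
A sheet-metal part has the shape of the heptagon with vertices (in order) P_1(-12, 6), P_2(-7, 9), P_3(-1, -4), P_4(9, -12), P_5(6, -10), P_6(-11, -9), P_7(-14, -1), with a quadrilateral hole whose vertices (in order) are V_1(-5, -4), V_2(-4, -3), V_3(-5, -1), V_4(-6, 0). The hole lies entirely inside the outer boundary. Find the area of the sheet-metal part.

184

Outer boundary:
Apply the shoelace (surveyor's) formula: 2A = Σ (x_i·y_{i+1} − x_{i+1}·y_i), indices taken mod 7.
P_1→P_2: (-12)(9) − (-7)(6) = -66
P_2→P_3: (-7)(-4) − (-1)(9) = 37
P_3→P_4: (-1)(-12) − (9)(-4) = 48
P_4→P_5: (9)(-10) − (6)(-12) = -18
P_5→P_6: (6)(-9) − (-11)(-10) = -164
P_6→P_7: (-11)(-1) − (-14)(-9) = -115
P_7→P_1: (-14)(6) − (-12)(-1) = -96
Σ = -374
Area = |Σ|/2 = 187.
Hole:
Apply the shoelace formula: 2A = Σ (x_i·y_{i+1} − x_{i+1}·y_i), indices taken mod 4.
Σ = (-1) + (-11) + (-6) + (24) = 6
Area = |Σ|/2 = 3.
Net area = 187 − 3 = 184.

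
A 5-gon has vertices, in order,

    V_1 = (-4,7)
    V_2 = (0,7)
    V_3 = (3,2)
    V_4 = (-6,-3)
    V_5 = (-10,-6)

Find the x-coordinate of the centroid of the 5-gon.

-210/67

Apply the shoelace formula. First the cross-terms c_i = x_i·y_{i+1} − x_{i+1}·y_i:
  -28, -21, 3, 6, -94  ⇒  2A = -134, A = -67.
Then Σ (x_i + x_{i+1})·c_i = 1260, so x̄ = 1260 / (6·(-67)) = -210/67.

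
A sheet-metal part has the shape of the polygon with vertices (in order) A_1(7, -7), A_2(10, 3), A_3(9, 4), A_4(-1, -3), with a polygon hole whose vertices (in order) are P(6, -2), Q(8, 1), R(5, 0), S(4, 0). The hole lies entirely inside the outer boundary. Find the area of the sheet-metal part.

50

Outer boundary:
Σ = (91) + (13) + (-23) + (28) = 109
Area = |Σ|/2 = 54.5.
Hole:
Apply the shoelace formula: 2A = Σ (x_i·y_{i+1} − x_{i+1}·y_i), indices taken mod 4.
Σ = (22) + (-5) + (0) + (-8) = 9
Area = |Σ|/2 = 4.5.
Net area = 54.5 − 4.5 = 50.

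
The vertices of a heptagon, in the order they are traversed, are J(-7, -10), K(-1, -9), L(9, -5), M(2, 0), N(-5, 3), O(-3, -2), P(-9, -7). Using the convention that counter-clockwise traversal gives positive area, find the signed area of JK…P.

Apply the shoelace (surveyor's) formula: 2A = Σ (x_i·y_{i+1} − x_{i+1}·y_i), indices taken mod 7.
J→K: (-7)(-9) − (-1)(-10) = 53
K→L: (-1)(-5) − (9)(-9) = 86
L→M: (9)(0) − (2)(-5) = 10
M→N: (2)(3) − (-5)(0) = 6
N→O: (-5)(-2) − (-3)(3) = 19
O→P: (-3)(-7) − (-9)(-2) = 3
P→J: (-9)(-10) − (-7)(-7) = 41
Σ = 218
Signed area = Σ/2 = 109 (positive ⇒ counter-clockwise traversal).

109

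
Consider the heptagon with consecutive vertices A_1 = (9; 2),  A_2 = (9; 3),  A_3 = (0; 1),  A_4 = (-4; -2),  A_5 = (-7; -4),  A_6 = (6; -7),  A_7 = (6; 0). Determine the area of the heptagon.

75.5

Apply Gauss's area formula: 2A = Σ (x_i·y_{i+1} − x_{i+1}·y_i), indices taken mod 7.
Σ = (9) + (9) + (4) + (2) + (73) + (42) + (12) = 151
Area = |Σ|/2 = 75.5.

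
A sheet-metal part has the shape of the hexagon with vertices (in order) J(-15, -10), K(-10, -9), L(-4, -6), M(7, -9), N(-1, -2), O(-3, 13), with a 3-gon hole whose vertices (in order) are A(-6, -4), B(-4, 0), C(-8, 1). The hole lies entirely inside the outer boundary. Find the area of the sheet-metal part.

Outer boundary:
Apply Gauss's area formula: 2A = Σ (x_i·y_{i+1} − x_{i+1}·y_i), indices taken mod 6.
Cross-terms: 35, 24, 78, -23, -19, 225  ⇒  Σ = 320
Area = |Σ|/2 = 160.
Hole:
Cross-terms: -16, -4, 38  ⇒  Σ = 18
Area = |Σ|/2 = 9.
Net area = 160 − 9 = 151.

151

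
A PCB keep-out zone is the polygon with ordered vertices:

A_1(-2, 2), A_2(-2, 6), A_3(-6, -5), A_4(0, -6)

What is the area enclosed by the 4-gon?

31

Apply the shoelace (surveyor's) formula: 2A = Σ (x_i·y_{i+1} − x_{i+1}·y_i), indices taken mod 4.
Σ = (-8) + (46) + (36) + (-12) = 62
Area = |Σ|/2 = 31.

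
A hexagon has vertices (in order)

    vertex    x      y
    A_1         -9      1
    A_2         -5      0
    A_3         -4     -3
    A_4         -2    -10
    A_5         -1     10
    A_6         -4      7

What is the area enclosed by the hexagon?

Apply the shoelace formula: 2A = Σ (x_i·y_{i+1} − x_{i+1}·y_i), indices taken mod 6.
A_1→A_2: (-9)(0) − (-5)(1) = 5
A_2→A_3: (-5)(-3) − (-4)(0) = 15
A_3→A_4: (-4)(-10) − (-2)(-3) = 34
A_4→A_5: (-2)(10) − (-1)(-10) = -30
A_5→A_6: (-1)(7) − (-4)(10) = 33
A_6→A_1: (-4)(1) − (-9)(7) = 59
Σ = 116
Area = |Σ|/2 = 58.

58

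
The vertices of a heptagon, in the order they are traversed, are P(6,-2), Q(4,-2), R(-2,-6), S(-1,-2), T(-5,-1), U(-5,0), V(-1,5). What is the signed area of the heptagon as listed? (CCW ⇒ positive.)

-50.5

Apply the shoelace formula: 2A = Σ (x_i·y_{i+1} − x_{i+1}·y_i), indices taken mod 7.
Σ = (-4) + (-28) + (-2) + (-9) + (-5) + (-25) + (-28) = -101
Signed area = Σ/2 = -50.5 (negative ⇒ clockwise traversal).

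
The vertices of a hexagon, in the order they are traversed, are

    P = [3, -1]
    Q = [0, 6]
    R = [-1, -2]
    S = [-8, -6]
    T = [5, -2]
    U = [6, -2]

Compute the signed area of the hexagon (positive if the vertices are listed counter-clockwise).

31

Cross-terms: 18, 6, -10, 46, 2, 0  ⇒  Σ = 62
Signed area = Σ/2 = 31 (positive ⇒ counter-clockwise traversal).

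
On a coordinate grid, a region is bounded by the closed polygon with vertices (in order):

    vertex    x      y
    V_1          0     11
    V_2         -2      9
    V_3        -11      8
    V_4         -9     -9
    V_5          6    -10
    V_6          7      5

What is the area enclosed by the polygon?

Apply the surveyor's formula: 2A = Σ (x_i·y_{i+1} − x_{i+1}·y_i), indices taken mod 6.
Σ = (22) + (83) + (171) + (144) + (100) + (77) = 597
Area = |Σ|/2 = 298.5.

298.5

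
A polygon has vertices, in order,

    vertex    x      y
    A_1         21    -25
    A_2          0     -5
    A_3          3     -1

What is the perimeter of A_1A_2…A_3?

64

|A_1A_2| = √((-21)² + (20)²) = √841 = 29
|A_2A_3| = √((3)² + (4)²) = √25 = 5
|A_3A_1| = √((18)² + (-24)²) = √900 = 30
Perimeter = 29 + 5 + 30 = 64.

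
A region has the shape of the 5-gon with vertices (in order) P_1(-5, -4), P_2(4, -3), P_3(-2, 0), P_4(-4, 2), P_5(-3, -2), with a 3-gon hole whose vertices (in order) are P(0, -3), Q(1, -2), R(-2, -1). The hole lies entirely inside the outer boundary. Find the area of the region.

Outer boundary:
Σ = (31) + (-6) + (-4) + (14) + (2) = 37
Area = |Σ|/2 = 18.5.
Hole:
Apply Gauss's area formula: 2A = Σ (x_i·y_{i+1} − x_{i+1}·y_i), indices taken mod 3.
P→Q: (0)(-2) − (1)(-3) = 3
Q→R: (1)(-1) − (-2)(-2) = -5
R→P: (-2)(-3) − (0)(-1) = 6
Σ = 4
Area = |Σ|/2 = 2.
Net area = 18.5 − 2 = 16.5.

16.5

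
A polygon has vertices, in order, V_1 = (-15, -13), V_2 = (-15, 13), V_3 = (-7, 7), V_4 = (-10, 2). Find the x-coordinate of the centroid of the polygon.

Apply the shoelace (surveyor's) formula. First the cross-terms c_i = x_i·y_{i+1} − x_{i+1}·y_i:
  -390, -14, 56, 160  ⇒  2A = -188, A = -94.
Then Σ (x_i + x_{i+1})·c_i = 7056, so x̄ = 7056 / (6·(-94)) = -588/47.

-588/47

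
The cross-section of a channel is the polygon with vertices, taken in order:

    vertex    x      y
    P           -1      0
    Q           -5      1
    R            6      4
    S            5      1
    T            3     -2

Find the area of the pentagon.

28

Σ = (-1) + (-26) + (-14) + (-13) + (-2) = -56
Area = |Σ|/2 = 28.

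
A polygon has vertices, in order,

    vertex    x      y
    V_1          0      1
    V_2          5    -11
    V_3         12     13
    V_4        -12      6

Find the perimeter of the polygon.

76

|V_1V_2| = √((5)² + (-12)²) = √169 = 13
|V_2V_3| = √((7)² + (24)²) = √625 = 25
|V_3V_4| = √((-24)² + (-7)²) = √625 = 25
|V_4V_1| = √((12)² + (-5)²) = √169 = 13
Perimeter = 13 + 25 + 25 + 13 = 76.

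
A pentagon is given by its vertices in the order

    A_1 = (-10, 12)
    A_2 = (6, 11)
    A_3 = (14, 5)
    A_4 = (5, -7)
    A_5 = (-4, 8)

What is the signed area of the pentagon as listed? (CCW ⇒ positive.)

Apply the shoelace formula: 2A = Σ (x_i·y_{i+1} − x_{i+1}·y_i), indices taken mod 5.
A_1→A_2: (-10)(11) − (6)(12) = -182
A_2→A_3: (6)(5) − (14)(11) = -124
A_3→A_4: (14)(-7) − (5)(5) = -123
A_4→A_5: (5)(8) − (-4)(-7) = 12
A_5→A_1: (-4)(12) − (-10)(8) = 32
Σ = -385
Signed area = Σ/2 = -192.5 (negative ⇒ clockwise traversal).

-192.5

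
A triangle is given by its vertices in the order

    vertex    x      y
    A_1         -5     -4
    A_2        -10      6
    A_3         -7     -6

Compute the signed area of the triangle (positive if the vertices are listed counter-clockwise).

15

A_1→A_2: (-5)(6) − (-10)(-4) = -70
A_2→A_3: (-10)(-6) − (-7)(6) = 102
A_3→A_1: (-7)(-4) − (-5)(-6) = -2
Σ = 30
Signed area = Σ/2 = 15 (positive ⇒ counter-clockwise traversal).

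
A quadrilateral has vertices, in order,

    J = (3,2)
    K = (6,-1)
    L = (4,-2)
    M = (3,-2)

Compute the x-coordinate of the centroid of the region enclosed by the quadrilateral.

Apply the shoelace formula. First the cross-terms c_i = x_i·y_{i+1} − x_{i+1}·y_i:
  -15, -8, -2, 12  ⇒  2A = -13, A = -6.5.
Then Σ (x_i + x_{i+1})·c_i = -157, so x̄ = -157 / (6·(-6.5)) = 157/39.

157/39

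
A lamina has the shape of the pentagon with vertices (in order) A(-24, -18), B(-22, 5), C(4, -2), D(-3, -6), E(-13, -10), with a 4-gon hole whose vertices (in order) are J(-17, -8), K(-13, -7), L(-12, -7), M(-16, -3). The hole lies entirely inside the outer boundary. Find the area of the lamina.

276.5

Outer boundary:
Apply the shoelace formula: 2A = Σ (x_i·y_{i+1} − x_{i+1}·y_i), indices taken mod 5.
Σ = (-516) + (24) + (-30) + (-48) + (-6) = -576
Area = |Σ|/2 = 288.
Hole:
Apply the shoelace (surveyor's) formula: 2A = Σ (x_i·y_{i+1} − x_{i+1}·y_i), indices taken mod 4.
Cross-terms: 15, 7, -76, 77  ⇒  Σ = 23
Area = |Σ|/2 = 11.5.
Net area = 288 − 11.5 = 276.5.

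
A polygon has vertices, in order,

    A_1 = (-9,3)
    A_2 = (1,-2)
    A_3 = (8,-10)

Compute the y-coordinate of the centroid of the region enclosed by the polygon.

Apply Gauss's area formula. First the cross-terms c_i = x_i·y_{i+1} − x_{i+1}·y_i:
  15, 6, -66  ⇒  2A = -45, A = -22.5.
Then Σ (y_i + y_{i+1})·c_i = 405, so ȳ = 405 / (6·(-22.5)) = -3.

-3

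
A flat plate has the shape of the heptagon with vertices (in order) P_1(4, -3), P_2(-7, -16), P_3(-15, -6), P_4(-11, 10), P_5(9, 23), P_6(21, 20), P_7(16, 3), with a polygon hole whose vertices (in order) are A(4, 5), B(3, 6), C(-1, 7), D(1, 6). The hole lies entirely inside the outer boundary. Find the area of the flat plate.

Outer boundary:
Apply the shoelace (surveyor's) formula: 2A = Σ (x_i·y_{i+1} − x_{i+1}·y_i), indices taken mod 7.
Cross-terms: -85, -198, -216, -343, -303, -257, -60  ⇒  Σ = -1462
Area = |Σ|/2 = 731.
Hole:
Apply Gauss's area formula: 2A = Σ (x_i·y_{i+1} − x_{i+1}·y_i), indices taken mod 4.
A→B: (4)(6) − (3)(5) = 9
B→C: (3)(7) − (-1)(6) = 27
C→D: (-1)(6) − (1)(7) = -13
D→A: (1)(5) − (4)(6) = -19
Σ = 4
Area = |Σ|/2 = 2.
Net area = 731 − 2 = 729.

729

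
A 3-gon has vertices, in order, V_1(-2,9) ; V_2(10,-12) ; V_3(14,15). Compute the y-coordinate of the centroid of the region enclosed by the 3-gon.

4

Apply the shoelace formula. First the cross-terms c_i = x_i·y_{i+1} − x_{i+1}·y_i:
  -66, 318, 156  ⇒  2A = 408, A = 204.
Then Σ (y_i + y_{i+1})·c_i = 4896, so ȳ = 4896 / (6·204) = 4.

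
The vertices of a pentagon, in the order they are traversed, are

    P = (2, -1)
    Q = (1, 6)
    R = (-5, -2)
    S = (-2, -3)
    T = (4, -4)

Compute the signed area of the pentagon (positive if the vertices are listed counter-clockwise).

Apply the surveyor's formula: 2A = Σ (x_i·y_{i+1} − x_{i+1}·y_i), indices taken mod 5.
Cross-terms: 13, 28, 11, 20, 4  ⇒  Σ = 76
Signed area = Σ/2 = 38 (positive ⇒ counter-clockwise traversal).

38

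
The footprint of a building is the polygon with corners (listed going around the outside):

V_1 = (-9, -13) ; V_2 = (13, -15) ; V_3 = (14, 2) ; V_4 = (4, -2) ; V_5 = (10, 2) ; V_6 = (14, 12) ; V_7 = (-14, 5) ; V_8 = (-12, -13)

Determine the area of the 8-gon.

571.5

Apply the shoelace (surveyor's) formula: 2A = Σ (x_i·y_{i+1} − x_{i+1}·y_i), indices taken mod 8.
Cross-terms: 304, 236, -36, 28, 92, 238, 242, 39  ⇒  Σ = 1143
Area = |Σ|/2 = 571.5.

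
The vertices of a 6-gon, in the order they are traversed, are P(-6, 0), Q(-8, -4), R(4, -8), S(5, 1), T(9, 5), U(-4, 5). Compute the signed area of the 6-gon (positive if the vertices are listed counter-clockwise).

129.5

Apply the surveyor's formula: 2A = Σ (x_i·y_{i+1} − x_{i+1}·y_i), indices taken mod 6.
Σ = (24) + (80) + (44) + (16) + (65) + (30) = 259
Signed area = Σ/2 = 129.5 (positive ⇒ counter-clockwise traversal).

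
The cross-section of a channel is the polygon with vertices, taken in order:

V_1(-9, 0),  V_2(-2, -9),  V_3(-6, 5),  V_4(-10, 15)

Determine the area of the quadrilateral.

Apply the shoelace (surveyor's) formula: 2A = Σ (x_i·y_{i+1} − x_{i+1}·y_i), indices taken mod 4.
V_1→V_2: (-9)(-9) − (-2)(0) = 81
V_2→V_3: (-2)(5) − (-6)(-9) = -64
V_3→V_4: (-6)(15) − (-10)(5) = -40
V_4→V_1: (-10)(0) − (-9)(15) = 135
Σ = 112
Area = |Σ|/2 = 56.

56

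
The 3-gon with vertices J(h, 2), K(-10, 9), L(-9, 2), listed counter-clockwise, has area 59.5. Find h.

Write out the shoelace sum; only the two edges meeting at J involve h:
2·Area = [((-9)·2 − h·2) + (h·9 − (-10)·2)] + 61
       = 7·h + 63 = 119
⇒ h = 8.

8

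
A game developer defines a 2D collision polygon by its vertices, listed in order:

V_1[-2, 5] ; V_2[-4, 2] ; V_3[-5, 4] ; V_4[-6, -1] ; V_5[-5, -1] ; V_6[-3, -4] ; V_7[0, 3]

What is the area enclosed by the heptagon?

27

Apply the shoelace (surveyor's) formula: 2A = Σ (x_i·y_{i+1} − x_{i+1}·y_i), indices taken mod 7.
Σ = (16) + (-6) + (29) + (1) + (17) + (-9) + (6) = 54
Area = |Σ|/2 = 27.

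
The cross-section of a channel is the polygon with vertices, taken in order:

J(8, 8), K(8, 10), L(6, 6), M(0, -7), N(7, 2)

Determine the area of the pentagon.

25.5

Apply the surveyor's formula: 2A = Σ (x_i·y_{i+1} − x_{i+1}·y_i), indices taken mod 5.
J→K: (8)(10) − (8)(8) = 16
K→L: (8)(6) − (6)(10) = -12
L→M: (6)(-7) − (0)(6) = -42
M→N: (0)(2) − (7)(-7) = 49
N→J: (7)(8) − (8)(2) = 40
Σ = 51
Area = |Σ|/2 = 25.5.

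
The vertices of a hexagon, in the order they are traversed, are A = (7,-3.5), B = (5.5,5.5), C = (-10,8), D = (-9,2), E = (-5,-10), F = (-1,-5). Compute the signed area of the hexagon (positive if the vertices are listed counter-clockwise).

Apply Gauss's area formula: 2A = Σ (x_i·y_{i+1} − x_{i+1}·y_i), indices taken mod 6.
Cross-terms: 57.75, 99, 52, 100, 15, 38.5  ⇒  Σ = 362.25
Signed area = Σ/2 = 181.125 (positive ⇒ counter-clockwise traversal).

181.125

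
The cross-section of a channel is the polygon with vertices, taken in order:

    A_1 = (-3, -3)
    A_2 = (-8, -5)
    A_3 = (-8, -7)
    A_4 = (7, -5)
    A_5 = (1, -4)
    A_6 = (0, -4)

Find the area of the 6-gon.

A_1→A_2: (-3)(-5) − (-8)(-3) = -9
A_2→A_3: (-8)(-7) − (-8)(-5) = 16
A_3→A_4: (-8)(-5) − (7)(-7) = 89
A_4→A_5: (7)(-4) − (1)(-5) = -23
A_5→A_6: (1)(-4) − (0)(-4) = -4
A_6→A_1: (0)(-3) − (-3)(-4) = -12
Σ = 57
Area = |Σ|/2 = 28.5.

28.5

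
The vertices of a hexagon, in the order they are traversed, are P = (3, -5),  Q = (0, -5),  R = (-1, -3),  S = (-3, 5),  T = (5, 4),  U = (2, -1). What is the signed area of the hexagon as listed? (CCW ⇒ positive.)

Σ = (-15) + (-5) + (-14) + (-37) + (-13) + (-7) = -91
Signed area = Σ/2 = -45.5 (negative ⇒ clockwise traversal).

-45.5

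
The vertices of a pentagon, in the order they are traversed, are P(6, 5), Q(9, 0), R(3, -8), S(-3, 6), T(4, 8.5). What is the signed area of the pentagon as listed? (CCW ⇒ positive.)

Apply the shoelace formula: 2A = Σ (x_i·y_{i+1} − x_{i+1}·y_i), indices taken mod 5.
Σ = (-45) + (-72) + (-6) + (-49.5) + (-31) = -203.5
Signed area = Σ/2 = -101.75 (negative ⇒ clockwise traversal).

-101.75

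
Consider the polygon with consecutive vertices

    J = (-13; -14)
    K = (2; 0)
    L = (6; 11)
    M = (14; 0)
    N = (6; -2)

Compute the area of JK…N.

Σ = (28) + (22) + (-154) + (-28) + (-110) = -242
Area = |Σ|/2 = 121.

121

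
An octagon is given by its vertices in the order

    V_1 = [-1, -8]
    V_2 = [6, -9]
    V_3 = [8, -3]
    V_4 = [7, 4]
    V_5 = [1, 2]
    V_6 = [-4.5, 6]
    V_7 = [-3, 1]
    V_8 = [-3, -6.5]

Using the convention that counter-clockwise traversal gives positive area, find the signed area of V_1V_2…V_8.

Apply the surveyor's formula: 2A = Σ (x_i·y_{i+1} − x_{i+1}·y_i), indices taken mod 8.
Σ = (57) + (54) + (53) + (10) + (15) + (13.5) + (22.5) + (17.5) = 242.5
Signed area = Σ/2 = 121.25 (positive ⇒ counter-clockwise traversal).

121.25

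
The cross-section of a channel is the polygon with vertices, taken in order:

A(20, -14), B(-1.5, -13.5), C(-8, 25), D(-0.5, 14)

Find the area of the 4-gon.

404.5

Apply Gauss's area formula: 2A = Σ (x_i·y_{i+1} − x_{i+1}·y_i), indices taken mod 4.
A→B: (20)(-13.5) − (-1.5)(-14) = -291
B→C: (-1.5)(25) − (-8)(-13.5) = -145.5
C→D: (-8)(14) − (-0.5)(25) = -99.5
D→A: (-0.5)(-14) − (20)(14) = -273
Σ = -809
Area = |Σ|/2 = 404.5.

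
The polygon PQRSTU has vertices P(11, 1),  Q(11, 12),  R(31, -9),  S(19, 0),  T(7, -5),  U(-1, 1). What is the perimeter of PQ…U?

90

|PQ| = √((0)² + (11)²) = √121 = 11
|QR| = √((20)² + (-21)²) = √841 = 29
|RS| = √((-12)² + (9)²) = √225 = 15
|ST| = √((-12)² + (-5)²) = √169 = 13
|TU| = √((-8)² + (6)²) = √100 = 10
|UP| = √((12)² + (0)²) = √144 = 12
Perimeter = 11 + 29 + 15 + 13 + 10 + 12 = 90.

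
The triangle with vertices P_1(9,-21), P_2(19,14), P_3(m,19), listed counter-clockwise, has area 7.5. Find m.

Write out the shoelace sum; only the two edges meeting at P_3 involve m:
2·Area = [(19·19 − m·14) + (m·(-21) − 9·19)] + 525
       = -35·m + 715 = 15
⇒ m = 20.

20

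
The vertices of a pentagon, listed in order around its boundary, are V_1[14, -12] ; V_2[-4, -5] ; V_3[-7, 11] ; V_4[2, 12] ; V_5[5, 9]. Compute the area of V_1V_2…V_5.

265.5

Apply Gauss's area formula: 2A = Σ (x_i·y_{i+1} − x_{i+1}·y_i), indices taken mod 5.
Cross-terms: -118, -79, -106, -42, -186  ⇒  Σ = -531
Area = |Σ|/2 = 265.5.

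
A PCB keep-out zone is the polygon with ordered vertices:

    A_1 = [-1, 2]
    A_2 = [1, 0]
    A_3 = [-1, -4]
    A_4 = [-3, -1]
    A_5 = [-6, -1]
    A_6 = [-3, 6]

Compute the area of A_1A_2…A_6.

Cross-terms: -2, -4, -11, -3, -39, 0  ⇒  Σ = -59
Area = |Σ|/2 = 29.5.

29.5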